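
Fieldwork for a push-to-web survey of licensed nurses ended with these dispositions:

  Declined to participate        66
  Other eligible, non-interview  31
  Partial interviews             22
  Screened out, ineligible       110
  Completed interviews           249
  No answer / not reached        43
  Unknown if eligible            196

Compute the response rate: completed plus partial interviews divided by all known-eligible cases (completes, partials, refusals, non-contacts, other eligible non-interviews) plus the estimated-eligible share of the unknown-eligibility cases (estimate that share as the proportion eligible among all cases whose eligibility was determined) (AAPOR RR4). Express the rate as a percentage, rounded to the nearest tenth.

47.9%

Num → 249 + 22 = 271
Eligible (known) → 249 + 22 + 66 + 43 + 31 = 411
e = 411 / (411 + 110) = 411 / 521 = 0.7889
e × U → 0.7889 × 196 = 154.62
Denom → 411 + 154.62 = 565.62
RR4 = 271 / 565.62 = 0.4791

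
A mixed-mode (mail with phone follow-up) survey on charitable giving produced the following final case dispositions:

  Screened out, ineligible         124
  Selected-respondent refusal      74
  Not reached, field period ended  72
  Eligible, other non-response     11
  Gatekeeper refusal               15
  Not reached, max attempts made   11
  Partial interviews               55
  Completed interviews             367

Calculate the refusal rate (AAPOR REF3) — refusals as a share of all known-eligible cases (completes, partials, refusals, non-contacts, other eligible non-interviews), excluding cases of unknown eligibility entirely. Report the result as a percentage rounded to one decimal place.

14.7%

Declined to participate = 15 + 74 = 89
Non-contacts = 72 + 11 = 83
Numerator = 89
Denominator = 367 + 55 + 89 + 83 + 11 = 605
REF3 = 89 / 605 = 0.1471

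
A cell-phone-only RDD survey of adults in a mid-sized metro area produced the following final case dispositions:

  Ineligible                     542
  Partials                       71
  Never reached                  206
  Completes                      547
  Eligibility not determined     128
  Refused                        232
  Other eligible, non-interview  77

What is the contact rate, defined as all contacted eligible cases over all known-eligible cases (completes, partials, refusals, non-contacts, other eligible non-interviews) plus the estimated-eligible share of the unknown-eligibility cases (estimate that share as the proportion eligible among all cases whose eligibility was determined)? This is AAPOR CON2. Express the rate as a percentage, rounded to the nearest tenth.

76.0%

Numerator: 547 + 71 + 232 + 77 = 927
Determined eligible: 547 + 71 + 232 + 206 + 77 = 1133
e = 1133 / (1133 + 542) = 1133 / 1675 = 0.6764
e × U: 0.6764 × 128 = 86.58
Denom: 1133 + 86.58 = 1219.58
CON2 = 927 / 1219.58 = 0.7601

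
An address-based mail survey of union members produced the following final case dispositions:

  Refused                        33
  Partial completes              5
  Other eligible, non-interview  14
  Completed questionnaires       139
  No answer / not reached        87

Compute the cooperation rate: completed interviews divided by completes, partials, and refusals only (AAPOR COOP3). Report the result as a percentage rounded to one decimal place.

Num: 139
Base: 139 + 5 + 33 = 177
COOP3 = 139 / 177 = 0.7853

78.5%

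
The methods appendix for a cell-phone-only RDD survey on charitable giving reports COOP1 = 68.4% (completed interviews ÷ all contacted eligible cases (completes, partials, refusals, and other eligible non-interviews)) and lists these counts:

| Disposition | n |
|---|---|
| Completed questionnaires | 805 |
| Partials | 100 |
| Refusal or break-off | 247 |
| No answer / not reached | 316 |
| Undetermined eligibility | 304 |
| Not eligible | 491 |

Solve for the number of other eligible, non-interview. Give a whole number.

COOP1 = 805 / D = 0.684
D = 805 / 0.684 = 1176.9
Other denominator terms total 1152
other eligible, non-interview = 1176.9 − 1152 ≈ 25

25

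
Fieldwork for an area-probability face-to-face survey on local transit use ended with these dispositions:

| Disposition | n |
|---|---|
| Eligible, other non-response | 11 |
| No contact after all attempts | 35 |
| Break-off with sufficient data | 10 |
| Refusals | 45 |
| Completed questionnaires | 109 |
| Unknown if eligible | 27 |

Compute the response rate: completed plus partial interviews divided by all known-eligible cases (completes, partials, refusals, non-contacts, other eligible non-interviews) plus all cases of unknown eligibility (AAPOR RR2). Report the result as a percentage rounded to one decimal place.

Numerator: 109 + 10 = 119
Denom: 109 + 10 + 45 + 35 + 11 + 27 = 237
RR2 = 119 / 237 = 0.5021

50.2%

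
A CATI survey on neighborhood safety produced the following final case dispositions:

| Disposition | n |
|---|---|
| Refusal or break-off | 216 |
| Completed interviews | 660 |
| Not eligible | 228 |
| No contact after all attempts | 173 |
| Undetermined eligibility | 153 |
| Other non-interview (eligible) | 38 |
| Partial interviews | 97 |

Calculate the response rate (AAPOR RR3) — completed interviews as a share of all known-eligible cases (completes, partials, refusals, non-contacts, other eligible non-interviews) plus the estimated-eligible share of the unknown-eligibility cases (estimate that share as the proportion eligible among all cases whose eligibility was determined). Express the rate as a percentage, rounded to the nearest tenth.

Numerator: 660
Eligible (known): 660 + 97 + 216 + 173 + 38 = 1184
e = 1184 / (1184 + 228) = 1184 / 1412 = 0.8385
e × U: 0.8385 × 153 = 128.29
Denominator: 1184 + 128.29 = 1312.29
RR3 = 660 / 1312.29 = 0.5029

50.3%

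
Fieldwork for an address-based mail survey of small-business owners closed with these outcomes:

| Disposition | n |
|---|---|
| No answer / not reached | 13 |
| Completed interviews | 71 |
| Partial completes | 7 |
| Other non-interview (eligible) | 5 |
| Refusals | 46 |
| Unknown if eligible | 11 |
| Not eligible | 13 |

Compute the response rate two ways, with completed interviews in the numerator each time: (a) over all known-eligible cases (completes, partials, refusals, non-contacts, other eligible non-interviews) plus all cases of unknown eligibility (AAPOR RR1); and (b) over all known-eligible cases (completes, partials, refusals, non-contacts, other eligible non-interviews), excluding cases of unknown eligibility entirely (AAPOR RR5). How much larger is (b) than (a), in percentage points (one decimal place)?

Num → 71
Base → 71 + 7 + 46 + 13 + 5 + 11 = 153
RR1 = 71 / 153 = 0.4641
Base → 71 + 7 + 46 + 13 + 5 = 142
RR5 = 71 / 142 = 0.5000
Difference = 50.00 − 46.41 = 3.59 percentage points

3.6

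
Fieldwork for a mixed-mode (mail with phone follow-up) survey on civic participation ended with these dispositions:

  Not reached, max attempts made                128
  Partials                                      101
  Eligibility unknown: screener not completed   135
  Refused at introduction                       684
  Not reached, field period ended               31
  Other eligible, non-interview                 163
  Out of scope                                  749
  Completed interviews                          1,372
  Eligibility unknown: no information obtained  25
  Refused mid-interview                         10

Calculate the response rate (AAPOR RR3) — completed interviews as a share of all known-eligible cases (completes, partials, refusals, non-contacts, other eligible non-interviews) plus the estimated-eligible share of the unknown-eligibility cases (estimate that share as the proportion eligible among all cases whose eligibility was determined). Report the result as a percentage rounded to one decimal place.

Refused = 684 + 10 = 694
Non-contacts = 31 + 128 = 159
Undetermined eligibility = 135 + 25 = 160
Numerator → 1372
Eligible (known) → 1372 + 101 + 694 + 159 + 163 = 2489
e = 2489 / (2489 + 749) = 2489 / 3238 = 0.7687
Estimated eligible among unknowns → 0.7687 × 160 = 122.99
Denominator → 2489 + 122.99 = 2611.99
RR3 = 1372 / 2611.99 = 0.5253

52.5%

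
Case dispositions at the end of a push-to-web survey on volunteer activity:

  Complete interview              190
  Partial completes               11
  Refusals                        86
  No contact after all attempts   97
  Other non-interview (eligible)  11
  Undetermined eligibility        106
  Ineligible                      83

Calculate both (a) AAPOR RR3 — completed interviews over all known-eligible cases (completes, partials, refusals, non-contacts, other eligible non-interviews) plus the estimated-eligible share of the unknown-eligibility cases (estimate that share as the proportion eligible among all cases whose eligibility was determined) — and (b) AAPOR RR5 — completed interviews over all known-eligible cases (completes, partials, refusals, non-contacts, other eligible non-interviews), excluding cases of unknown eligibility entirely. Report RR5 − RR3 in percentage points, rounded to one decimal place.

8.7

Numerator: 190
Eligible (known): 190 + 11 + 86 + 97 + 11 = 395
e = 395 / (395 + 83) = 395 / 478 = 0.8264
e × U: 0.8264 × 106 = 87.60
Denom: 395 + 87.60 = 482.60
RR3 = 190 / 482.60 = 0.3937
Denom: 190 + 11 + 86 + 97 + 11 = 395
RR5 = 190 / 395 = 0.4810
Difference = 48.10 − 39.37 = 8.73 percentage points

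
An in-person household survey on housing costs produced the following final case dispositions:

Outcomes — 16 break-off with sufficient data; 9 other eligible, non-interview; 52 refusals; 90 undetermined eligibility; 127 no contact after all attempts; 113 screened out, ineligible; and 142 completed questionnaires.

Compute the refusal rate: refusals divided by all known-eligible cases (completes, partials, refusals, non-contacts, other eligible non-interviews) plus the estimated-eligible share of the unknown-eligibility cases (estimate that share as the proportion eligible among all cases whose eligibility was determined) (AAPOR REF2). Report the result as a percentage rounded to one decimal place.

12.6%

Numerator → 52
Determined eligible → 142 + 16 + 52 + 127 + 9 = 346
e = 346 / (346 + 113) = 346 / 459 = 0.7538
Estimated eligible among unknowns → 0.7538 × 90 = 67.84
Base → 346 + 67.84 = 413.84
REF2 = 52 / 413.84 = 0.1257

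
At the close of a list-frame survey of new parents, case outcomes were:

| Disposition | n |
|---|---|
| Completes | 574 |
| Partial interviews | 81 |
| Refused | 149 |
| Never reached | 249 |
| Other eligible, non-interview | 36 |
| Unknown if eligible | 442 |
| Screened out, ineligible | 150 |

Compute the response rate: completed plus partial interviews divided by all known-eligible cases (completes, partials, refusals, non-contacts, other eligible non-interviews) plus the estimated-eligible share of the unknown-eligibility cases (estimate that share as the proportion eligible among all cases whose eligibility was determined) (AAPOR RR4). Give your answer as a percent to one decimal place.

Top: 574 + 81 = 655
Determined eligible: 574 + 81 + 149 + 249 + 36 = 1089
e = 1089 / (1089 + 150) = 1089 / 1239 = 0.8789
e × U: 0.8789 × 442 = 388.47
Denom: 1089 + 388.47 = 1477.47
RR4 = 655 / 1477.47 = 0.4433

44.3%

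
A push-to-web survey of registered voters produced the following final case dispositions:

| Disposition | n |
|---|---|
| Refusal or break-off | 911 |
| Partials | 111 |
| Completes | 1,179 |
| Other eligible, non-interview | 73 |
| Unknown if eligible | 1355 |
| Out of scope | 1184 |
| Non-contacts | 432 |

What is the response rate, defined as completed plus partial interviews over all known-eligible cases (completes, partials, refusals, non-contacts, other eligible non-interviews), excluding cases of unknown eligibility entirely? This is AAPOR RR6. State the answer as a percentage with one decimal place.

47.7%

Numerator = 1179 + 111 = 1290
Base = 1179 + 111 + 911 + 432 + 73 = 2706
RR6 = 1290 / 2706 = 0.4767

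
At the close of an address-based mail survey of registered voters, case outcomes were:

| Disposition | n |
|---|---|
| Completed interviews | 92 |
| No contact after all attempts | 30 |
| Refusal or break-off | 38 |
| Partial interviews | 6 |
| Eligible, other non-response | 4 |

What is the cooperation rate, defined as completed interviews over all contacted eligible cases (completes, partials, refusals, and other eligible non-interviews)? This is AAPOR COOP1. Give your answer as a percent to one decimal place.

Top = 92
Denominator = 92 + 6 + 38 + 4 = 140
COOP1 = 92 / 140 = 0.6571

65.7%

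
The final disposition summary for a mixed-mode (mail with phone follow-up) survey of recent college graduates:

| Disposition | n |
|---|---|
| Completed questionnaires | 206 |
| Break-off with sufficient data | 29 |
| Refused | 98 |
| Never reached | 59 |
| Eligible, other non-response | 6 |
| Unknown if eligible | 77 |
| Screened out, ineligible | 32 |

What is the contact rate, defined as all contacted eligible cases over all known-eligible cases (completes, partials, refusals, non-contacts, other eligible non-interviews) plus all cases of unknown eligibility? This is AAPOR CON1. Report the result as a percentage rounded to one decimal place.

71.4%

Top → 206 + 29 + 98 + 6 = 339
Base → 206 + 29 + 98 + 59 + 6 + 77 = 475
CON1 = 339 / 475 = 0.7137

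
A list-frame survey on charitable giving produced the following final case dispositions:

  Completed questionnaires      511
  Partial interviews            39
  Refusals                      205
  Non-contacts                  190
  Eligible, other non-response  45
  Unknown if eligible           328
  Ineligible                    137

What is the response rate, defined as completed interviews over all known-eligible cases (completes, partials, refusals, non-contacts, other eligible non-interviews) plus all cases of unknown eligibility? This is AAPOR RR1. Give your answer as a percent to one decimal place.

38.8%

Num: 511
Base: 511 + 39 + 205 + 190 + 45 + 328 = 1318
RR1 = 511 / 1318 = 0.3877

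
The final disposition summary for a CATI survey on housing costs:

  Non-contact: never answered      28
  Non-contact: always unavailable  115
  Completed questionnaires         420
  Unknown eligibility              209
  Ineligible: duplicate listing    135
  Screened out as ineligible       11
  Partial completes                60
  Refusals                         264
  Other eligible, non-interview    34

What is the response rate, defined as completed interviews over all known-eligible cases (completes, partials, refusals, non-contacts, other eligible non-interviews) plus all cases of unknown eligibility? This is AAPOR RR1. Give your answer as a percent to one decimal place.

Never reached = 28 + 115 = 143
Out of scope = 11 + 135 = 146
Numerator → 420
Base → 420 + 60 + 264 + 143 + 34 + 209 = 1130
RR1 = 420 / 1130 = 0.3717

37.2%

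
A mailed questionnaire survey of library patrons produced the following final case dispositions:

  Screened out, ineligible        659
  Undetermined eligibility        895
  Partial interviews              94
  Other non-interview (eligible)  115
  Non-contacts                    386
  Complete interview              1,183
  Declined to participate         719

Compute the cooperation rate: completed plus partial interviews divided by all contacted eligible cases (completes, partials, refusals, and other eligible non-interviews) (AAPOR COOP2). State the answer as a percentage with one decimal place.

60.5%

Numerator → 1183 + 94 = 1277
Denominator → 1183 + 94 + 719 + 115 = 2111
COOP2 = 1277 / 2111 = 0.6049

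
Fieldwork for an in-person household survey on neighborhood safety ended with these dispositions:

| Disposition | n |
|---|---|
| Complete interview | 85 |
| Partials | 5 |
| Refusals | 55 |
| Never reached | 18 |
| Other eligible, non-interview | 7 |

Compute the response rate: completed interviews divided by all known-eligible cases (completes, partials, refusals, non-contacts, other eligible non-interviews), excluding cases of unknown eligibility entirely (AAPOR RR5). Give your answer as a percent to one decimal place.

Numerator → 85
Denom → 85 + 5 + 55 + 18 + 7 = 170
RR5 = 85 / 170 = 0.5000

50.0%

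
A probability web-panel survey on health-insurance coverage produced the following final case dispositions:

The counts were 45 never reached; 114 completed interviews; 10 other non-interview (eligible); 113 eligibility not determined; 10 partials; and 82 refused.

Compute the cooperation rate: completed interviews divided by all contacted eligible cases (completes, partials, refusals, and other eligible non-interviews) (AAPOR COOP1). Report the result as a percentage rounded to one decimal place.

52.8%

Top → 114
Base → 114 + 10 + 82 + 10 = 216
COOP1 = 114 / 216 = 0.5278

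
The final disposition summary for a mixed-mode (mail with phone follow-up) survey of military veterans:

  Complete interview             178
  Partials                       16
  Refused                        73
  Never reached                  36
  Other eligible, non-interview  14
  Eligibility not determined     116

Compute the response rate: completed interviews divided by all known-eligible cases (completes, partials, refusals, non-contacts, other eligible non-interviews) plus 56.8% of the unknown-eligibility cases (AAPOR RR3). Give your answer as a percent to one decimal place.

46.5%

Numerator: 178
Eligible (known): 178 + 16 + 73 + 36 + 14 = 317
Eligible share of unknowns: 0.5680 × 116 = 65.89
Denom: 317 + 65.89 = 382.89
RR3 = 178 / 382.89 = 0.4649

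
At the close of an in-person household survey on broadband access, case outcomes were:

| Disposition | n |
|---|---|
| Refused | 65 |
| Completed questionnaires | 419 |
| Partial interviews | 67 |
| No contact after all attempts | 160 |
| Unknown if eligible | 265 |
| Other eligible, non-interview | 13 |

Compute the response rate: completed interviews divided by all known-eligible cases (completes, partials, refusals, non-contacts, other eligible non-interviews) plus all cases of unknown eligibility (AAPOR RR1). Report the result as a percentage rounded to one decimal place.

42.4%

Top = 419
Denominator = 419 + 67 + 65 + 160 + 13 + 265 = 989
RR1 = 419 / 989 = 0.4237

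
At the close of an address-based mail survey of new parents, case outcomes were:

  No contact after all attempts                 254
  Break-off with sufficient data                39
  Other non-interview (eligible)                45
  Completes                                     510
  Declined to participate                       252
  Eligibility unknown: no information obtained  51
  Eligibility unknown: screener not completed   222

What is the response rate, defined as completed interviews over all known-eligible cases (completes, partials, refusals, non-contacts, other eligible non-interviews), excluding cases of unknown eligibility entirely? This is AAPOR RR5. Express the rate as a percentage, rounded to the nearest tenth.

Unknown if eligible = 222 + 51 = 273
Numerator → 510
Denom → 510 + 39 + 252 + 254 + 45 = 1100
RR5 = 510 / 1100 = 0.4636

46.4%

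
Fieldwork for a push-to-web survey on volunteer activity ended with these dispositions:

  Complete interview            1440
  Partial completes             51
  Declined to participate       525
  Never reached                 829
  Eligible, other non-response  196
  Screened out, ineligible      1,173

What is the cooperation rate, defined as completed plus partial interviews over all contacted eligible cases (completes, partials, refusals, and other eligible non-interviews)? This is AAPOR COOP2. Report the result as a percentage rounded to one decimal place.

67.4%

Numerator → 1440 + 51 = 1491
Denominator → 1440 + 51 + 525 + 196 = 2212
COOP2 = 1491 / 2212 = 0.6741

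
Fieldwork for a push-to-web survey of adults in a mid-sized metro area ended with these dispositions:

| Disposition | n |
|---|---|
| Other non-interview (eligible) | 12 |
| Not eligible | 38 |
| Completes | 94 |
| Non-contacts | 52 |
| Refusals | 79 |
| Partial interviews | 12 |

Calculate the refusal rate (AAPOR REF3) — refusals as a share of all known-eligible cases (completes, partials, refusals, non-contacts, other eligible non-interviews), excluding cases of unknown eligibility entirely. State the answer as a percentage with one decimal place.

Top → 79
Denominator → 94 + 12 + 79 + 52 + 12 = 249
REF3 = 79 / 249 = 0.3173

31.7%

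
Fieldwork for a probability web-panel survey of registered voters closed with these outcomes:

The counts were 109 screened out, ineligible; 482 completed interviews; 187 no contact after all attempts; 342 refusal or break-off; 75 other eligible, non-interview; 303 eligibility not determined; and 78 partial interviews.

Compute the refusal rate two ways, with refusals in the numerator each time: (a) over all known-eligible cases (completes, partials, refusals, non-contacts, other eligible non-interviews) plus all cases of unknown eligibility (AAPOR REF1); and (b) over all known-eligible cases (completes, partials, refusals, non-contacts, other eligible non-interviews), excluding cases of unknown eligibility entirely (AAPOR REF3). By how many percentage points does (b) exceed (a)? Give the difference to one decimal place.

Num: 342
Base: 482 + 78 + 342 + 187 + 75 + 303 = 1467
REF1 = 342 / 1467 = 0.2331
Base: 482 + 78 + 342 + 187 + 75 = 1164
REF3 = 342 / 1164 = 0.2938
Difference = 29.38 − 23.31 = 6.07 percentage points

6.1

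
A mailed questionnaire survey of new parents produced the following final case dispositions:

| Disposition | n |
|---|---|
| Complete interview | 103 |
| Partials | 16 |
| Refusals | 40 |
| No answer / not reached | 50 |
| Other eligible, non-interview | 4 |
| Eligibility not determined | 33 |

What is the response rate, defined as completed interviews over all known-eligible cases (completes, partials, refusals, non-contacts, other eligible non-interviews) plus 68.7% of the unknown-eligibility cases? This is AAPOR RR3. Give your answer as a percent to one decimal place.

Top: 103
Eligible (known): 103 + 16 + 40 + 50 + 4 = 213
Estimated eligible among unknowns: 0.6870 × 33 = 22.67
Base: 213 + 22.67 = 235.67
RR3 = 103 / 235.67 = 0.4371

43.7%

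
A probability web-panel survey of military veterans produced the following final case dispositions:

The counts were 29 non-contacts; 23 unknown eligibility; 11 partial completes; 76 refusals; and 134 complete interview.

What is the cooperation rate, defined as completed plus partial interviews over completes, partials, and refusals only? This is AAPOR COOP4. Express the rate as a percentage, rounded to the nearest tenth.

65.6%

Top → 134 + 11 = 145
Denom → 134 + 11 + 76 = 221
COOP4 = 145 / 221 = 0.6561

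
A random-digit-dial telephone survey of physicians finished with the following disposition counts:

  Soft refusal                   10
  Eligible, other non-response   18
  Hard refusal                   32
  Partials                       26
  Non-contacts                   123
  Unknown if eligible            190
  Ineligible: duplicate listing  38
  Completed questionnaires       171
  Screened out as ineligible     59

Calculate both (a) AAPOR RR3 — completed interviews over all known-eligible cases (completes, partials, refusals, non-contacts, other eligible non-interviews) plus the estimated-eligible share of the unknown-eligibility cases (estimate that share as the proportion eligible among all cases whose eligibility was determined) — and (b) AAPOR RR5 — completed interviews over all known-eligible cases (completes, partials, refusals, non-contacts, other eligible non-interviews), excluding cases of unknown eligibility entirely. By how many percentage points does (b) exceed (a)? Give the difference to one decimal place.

Declined to participate = 32 + 10 = 42
Screened out, ineligible = 59 + 38 = 97
Num → 171
Determined eligible → 171 + 26 + 42 + 123 + 18 = 380
e = 380 / (380 + 97) = 380 / 477 = 0.7966
e × U → 0.7966 × 190 = 151.35
Denom → 380 + 151.35 = 531.35
RR3 = 171 / 531.35 = 0.3218
Denom → 171 + 26 + 42 + 123 + 18 = 380
RR5 = 171 / 380 = 0.4500
Difference = 45.00 − 32.18 = 12.82 percentage points

12.8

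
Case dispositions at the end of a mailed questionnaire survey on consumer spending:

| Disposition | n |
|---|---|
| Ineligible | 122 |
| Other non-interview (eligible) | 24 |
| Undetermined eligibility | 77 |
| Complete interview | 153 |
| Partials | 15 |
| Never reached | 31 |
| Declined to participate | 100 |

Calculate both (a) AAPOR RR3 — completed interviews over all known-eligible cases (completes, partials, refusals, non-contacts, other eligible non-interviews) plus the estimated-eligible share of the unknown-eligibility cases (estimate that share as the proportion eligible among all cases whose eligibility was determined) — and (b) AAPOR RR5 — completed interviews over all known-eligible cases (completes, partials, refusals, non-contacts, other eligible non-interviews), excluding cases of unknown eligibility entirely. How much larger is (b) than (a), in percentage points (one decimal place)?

Num: 153
Known eligible: 153 + 15 + 100 + 31 + 24 = 323
e = 323 / (323 + 122) = 323 / 445 = 0.7258
Eligible share of unknowns: 0.7258 × 77 = 55.89
Denom: 323 + 55.89 = 378.89
RR3 = 153 / 378.89 = 0.4038
Denom: 153 + 15 + 100 + 31 + 24 = 323
RR5 = 153 / 323 = 0.4737
Difference = 47.37 − 40.38 = 6.99 percentage points

7.0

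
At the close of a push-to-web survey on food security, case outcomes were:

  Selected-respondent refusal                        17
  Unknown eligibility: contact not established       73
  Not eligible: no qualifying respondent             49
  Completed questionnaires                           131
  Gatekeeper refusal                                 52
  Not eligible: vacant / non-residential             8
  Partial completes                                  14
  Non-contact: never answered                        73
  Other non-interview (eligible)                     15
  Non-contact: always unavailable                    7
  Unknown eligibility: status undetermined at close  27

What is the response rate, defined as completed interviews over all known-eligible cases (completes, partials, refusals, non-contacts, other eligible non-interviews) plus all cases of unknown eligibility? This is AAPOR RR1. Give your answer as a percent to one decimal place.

Declined to participate = 52 + 17 = 69
Never reached = 73 + 7 = 80
Undetermined eligibility = 73 + 27 = 100
Screened out, ineligible = 49 + 8 = 57
Num: 131
Denominator: 131 + 14 + 69 + 80 + 15 + 100 = 409
RR1 = 131 / 409 = 0.3203

32.0%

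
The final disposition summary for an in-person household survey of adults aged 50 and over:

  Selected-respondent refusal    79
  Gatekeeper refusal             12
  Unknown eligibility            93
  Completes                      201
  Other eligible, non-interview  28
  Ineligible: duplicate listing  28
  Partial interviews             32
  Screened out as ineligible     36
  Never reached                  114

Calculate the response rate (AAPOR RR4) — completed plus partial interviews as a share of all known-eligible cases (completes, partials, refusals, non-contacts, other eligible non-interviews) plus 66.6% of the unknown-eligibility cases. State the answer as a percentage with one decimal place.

44.1%

Refusal or break-off = 12 + 79 = 91
Out of scope = 36 + 28 = 64
Num → 201 + 32 = 233
Eligible (known) → 201 + 32 + 91 + 114 + 28 = 466
e × U → 0.6660 × 93 = 61.94
Denom → 466 + 61.94 = 527.94
RR4 = 233 / 527.94 = 0.4413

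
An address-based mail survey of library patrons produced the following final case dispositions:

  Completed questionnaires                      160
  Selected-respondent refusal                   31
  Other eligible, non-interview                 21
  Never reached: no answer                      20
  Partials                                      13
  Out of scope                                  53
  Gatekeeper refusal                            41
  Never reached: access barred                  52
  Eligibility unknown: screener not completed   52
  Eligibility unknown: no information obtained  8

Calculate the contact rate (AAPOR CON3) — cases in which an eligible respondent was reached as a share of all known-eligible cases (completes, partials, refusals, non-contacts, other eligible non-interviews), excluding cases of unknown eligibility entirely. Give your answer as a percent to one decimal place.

Refused = 41 + 31 = 72
No contact after all attempts = 20 + 52 = 72
Eligibility not determined = 52 + 8 = 60
Numerator = 160 + 13 + 72 + 21 = 266
Denominator = 160 + 13 + 72 + 72 + 21 = 338
CON3 = 266 / 338 = 0.7870

78.7%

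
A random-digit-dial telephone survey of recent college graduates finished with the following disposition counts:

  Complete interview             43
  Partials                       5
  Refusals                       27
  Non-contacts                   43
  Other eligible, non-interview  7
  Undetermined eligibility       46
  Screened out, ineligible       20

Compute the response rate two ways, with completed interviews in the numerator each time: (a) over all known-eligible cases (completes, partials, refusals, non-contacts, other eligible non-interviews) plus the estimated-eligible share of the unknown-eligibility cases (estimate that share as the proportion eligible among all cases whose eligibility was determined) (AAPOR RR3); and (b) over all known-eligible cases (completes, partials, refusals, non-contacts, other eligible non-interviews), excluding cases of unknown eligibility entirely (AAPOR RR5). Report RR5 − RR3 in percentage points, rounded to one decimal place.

8.3

Top = 43
Eligible (known) = 43 + 5 + 27 + 43 + 7 = 125
e = 125 / (125 + 20) = 125 / 145 = 0.8621
e × U = 0.8621 × 46 = 39.66
Denom = 125 + 39.66 = 164.66
RR3 = 43 / 164.66 = 0.2611
Denom = 43 + 5 + 27 + 43 + 7 = 125
RR5 = 43 / 125 = 0.3440
Difference = 34.40 − 26.11 = 8.29 percentage points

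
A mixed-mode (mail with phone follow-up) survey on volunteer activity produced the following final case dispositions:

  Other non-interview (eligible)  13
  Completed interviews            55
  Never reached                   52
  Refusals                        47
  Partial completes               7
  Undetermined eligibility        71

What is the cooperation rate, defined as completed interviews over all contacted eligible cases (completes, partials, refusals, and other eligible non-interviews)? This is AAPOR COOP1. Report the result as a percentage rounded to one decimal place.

Numerator: 55
Denominator: 55 + 7 + 47 + 13 = 122
COOP1 = 55 / 122 = 0.4508

45.1%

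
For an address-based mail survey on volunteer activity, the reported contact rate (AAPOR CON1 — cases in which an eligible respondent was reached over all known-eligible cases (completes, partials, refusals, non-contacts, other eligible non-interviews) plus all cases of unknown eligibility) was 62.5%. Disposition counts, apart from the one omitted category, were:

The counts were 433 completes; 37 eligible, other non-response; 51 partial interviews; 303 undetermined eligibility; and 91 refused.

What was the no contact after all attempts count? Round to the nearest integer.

64

Numerator = 433 + 51 + 91 + 37 = 612
CON1 = 612 / D = 0.625
D = 612 / 0.625 = 979.2
Remaining denominator categories sum to 915
no contact after all attempts = 979.2 − 915 ≈ 64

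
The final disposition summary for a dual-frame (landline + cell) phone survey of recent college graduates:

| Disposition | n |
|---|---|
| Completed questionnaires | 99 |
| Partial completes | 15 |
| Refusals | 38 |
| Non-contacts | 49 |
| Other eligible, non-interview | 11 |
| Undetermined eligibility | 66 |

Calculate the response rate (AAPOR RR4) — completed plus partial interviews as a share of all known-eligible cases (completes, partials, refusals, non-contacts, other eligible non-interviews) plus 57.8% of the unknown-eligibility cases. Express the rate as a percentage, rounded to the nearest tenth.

Numerator: 99 + 15 = 114
Known eligible: 99 + 15 + 38 + 49 + 11 = 212
e × U: 0.5780 × 66 = 38.15
Denom: 212 + 38.15 = 250.15
RR4 = 114 / 250.15 = 0.4557

45.6%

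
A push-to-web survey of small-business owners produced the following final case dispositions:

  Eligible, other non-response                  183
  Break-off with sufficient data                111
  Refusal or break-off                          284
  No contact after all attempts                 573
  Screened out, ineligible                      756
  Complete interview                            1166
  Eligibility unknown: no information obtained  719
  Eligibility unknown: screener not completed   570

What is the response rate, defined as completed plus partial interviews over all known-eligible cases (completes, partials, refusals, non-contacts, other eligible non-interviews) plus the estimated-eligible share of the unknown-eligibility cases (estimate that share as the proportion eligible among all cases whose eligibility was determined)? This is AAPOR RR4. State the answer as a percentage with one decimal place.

Unknown eligibility = 570 + 719 = 1289
Numerator: 1166 + 111 = 1277
Known eligible: 1166 + 111 + 284 + 573 + 183 = 2317
e = 2317 / (2317 + 756) = 2317 / 3073 = 0.7540
Eligible share of unknowns: 0.7540 × 1289 = 971.91
Denominator: 2317 + 971.91 = 3288.91
RR4 = 1277 / 3288.91 = 0.3883

38.8%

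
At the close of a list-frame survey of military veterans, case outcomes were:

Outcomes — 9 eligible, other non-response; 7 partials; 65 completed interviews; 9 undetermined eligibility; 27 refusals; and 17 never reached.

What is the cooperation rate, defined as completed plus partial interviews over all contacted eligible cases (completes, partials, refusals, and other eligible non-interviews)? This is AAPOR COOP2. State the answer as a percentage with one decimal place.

66.7%

Top = 65 + 7 = 72
Denom = 65 + 7 + 27 + 9 = 108
COOP2 = 72 / 108 = 0.6667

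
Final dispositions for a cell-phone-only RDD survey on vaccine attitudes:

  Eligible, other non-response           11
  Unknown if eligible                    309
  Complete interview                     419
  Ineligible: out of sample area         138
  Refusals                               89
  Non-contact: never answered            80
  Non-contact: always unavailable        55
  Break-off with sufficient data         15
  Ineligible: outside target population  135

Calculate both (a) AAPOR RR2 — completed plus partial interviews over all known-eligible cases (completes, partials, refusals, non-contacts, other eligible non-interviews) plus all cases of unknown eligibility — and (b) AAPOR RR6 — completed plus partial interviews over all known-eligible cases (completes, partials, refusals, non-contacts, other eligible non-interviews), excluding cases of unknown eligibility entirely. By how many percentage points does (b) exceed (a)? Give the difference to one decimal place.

20.5

Never reached = 80 + 55 = 135
Not eligible = 135 + 138 = 273
Num = 419 + 15 = 434
Denom = 419 + 15 + 89 + 135 + 11 + 309 = 978
RR2 = 434 / 978 = 0.4438
Denom = 419 + 15 + 89 + 135 + 11 = 669
RR6 = 434 / 669 = 0.6487
Difference = 64.87 − 44.38 = 20.49 percentage points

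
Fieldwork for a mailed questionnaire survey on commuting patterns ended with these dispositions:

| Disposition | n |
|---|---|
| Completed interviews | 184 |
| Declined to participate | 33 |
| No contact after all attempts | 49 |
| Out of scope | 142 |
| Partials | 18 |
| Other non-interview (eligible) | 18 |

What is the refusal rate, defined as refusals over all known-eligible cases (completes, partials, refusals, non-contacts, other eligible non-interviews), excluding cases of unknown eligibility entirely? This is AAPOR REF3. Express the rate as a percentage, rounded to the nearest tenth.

10.9%

Top → 33
Denominator → 184 + 18 + 33 + 49 + 18 = 302
REF3 = 33 / 302 = 0.1093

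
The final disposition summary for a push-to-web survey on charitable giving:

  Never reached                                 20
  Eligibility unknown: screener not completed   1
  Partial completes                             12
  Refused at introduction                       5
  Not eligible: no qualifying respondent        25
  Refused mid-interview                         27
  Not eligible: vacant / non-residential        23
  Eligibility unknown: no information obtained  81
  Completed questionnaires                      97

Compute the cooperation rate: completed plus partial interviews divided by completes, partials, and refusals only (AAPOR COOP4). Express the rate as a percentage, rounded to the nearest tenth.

77.3%

Refused = 5 + 27 = 32
Unknown eligibility = 1 + 81 = 82
Not eligible = 25 + 23 = 48
Top = 97 + 12 = 109
Denom = 97 + 12 + 32 = 141
COOP4 = 109 / 141 = 0.7730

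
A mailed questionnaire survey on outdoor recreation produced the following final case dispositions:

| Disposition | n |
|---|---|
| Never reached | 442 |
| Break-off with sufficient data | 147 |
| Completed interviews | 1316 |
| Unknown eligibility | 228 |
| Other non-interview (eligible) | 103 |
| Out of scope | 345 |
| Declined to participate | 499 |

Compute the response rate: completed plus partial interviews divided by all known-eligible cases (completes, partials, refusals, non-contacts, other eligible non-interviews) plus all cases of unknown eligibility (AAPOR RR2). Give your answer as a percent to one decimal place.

53.5%

Numerator → 1316 + 147 = 1463
Denom → 1316 + 147 + 499 + 442 + 103 + 228 = 2735
RR2 = 1463 / 2735 = 0.5349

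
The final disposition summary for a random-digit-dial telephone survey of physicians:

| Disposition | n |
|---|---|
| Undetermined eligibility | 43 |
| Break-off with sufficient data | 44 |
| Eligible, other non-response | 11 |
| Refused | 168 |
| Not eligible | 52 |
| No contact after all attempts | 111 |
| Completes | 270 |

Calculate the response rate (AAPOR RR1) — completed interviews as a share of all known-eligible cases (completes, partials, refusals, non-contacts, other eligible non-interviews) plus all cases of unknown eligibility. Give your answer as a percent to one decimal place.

41.7%

Top: 270
Denominator: 270 + 44 + 168 + 111 + 11 + 43 = 647
RR1 = 270 / 647 = 0.4173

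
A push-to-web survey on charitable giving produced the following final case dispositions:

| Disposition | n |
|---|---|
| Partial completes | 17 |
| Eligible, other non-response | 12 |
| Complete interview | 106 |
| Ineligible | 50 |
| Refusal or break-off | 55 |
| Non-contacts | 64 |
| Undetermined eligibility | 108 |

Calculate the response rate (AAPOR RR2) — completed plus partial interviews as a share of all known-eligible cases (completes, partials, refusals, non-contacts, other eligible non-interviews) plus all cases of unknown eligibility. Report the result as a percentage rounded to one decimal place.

34.0%

Numerator → 106 + 17 = 123
Denominator → 106 + 17 + 55 + 64 + 12 + 108 = 362
RR2 = 123 / 362 = 0.3398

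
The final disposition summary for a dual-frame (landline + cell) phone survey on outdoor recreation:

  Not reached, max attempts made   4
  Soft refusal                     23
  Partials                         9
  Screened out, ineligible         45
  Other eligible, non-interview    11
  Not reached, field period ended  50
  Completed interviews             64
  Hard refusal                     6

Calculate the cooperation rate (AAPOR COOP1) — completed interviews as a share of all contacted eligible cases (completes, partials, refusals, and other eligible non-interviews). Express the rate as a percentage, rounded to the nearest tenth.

56.6%

Refusal or break-off = 6 + 23 = 29
No contact after all attempts = 50 + 4 = 54
Numerator = 64
Base = 64 + 9 + 29 + 11 = 113
COOP1 = 64 / 113 = 0.5664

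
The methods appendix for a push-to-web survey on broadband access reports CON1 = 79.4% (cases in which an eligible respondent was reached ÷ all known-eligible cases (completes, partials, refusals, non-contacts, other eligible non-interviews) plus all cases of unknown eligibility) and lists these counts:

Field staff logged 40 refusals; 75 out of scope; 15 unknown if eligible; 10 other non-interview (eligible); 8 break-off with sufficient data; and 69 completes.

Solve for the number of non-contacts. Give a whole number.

Top → 69 + 8 + 40 + 10 = 127
CON1 = 127 / D = 0.794
D = 127 / 0.794 = 159.9
Rest of base = 142
non-contacts = 159.9 − 142 ≈ 18

18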